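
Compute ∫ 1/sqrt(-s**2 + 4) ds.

asin(s/2) + C

Substitute s = 2·sin(θ), so ds = 2·cos(θ) dθ and the radical becomes sqrt(-s**2 + 4) = 2·cos(θ) by the Pythagorean identity.
Integrate the resulting trig expression in θ, then back-substitute θ = asin(s/2), sin(θ) = s/2, cos(θ) = sqrt(-s**2 + 4)/2 (absorbing any constant into C).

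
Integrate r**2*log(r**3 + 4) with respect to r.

r**3*log(r**3 + 4)/3 - r**3/3 + 4*log(r**3 + 4)/3 + C

Let u = r**3 + 4, so du = (3*r**2) dr.
The integral becomes (1/3)·∫ log(u) du; integrate by parts with u′=log(u), dv′=du.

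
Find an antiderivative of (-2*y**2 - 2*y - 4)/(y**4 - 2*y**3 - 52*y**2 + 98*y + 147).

-29*log(y - 7)/112 + 7*log(y - 3)/40 - log(y + 1)/48 + 11*log(y + 7)/105 + C

Factor the denominator: (y - 7)*(y - 3)*(y + 1)*(y + 7).
Partial-fraction decomposition: 11/(105*(y + 7)) - 1/(48*(y + 1)) + 7/(40*(y - 3)) - 29/(112*(y - 7)).
Integrate each term: A/(y−a) contributes A·log|y−a|.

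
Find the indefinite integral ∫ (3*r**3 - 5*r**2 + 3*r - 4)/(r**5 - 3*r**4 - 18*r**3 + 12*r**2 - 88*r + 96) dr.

Factor the denominator: (r - 6)*(r - 1)*(r + 4)*(r**2 + 4).
Partial-fraction decomposition: (23*r + 378)/(1000*(r**2 + 4)) - 36/(125*(r + 4)) + 3/(125*(r - 1)) + 241/(1000*(r - 6)).
Integrate each term; A/(r−a) gives A·log|r−a|; the (Br+D)/(r²+p²) term gives a log and an atan.

241*log(r - 6)/1000 + 3*log(r - 1)/125 - 36*log(r + 4)/125 + 23*log(r**2 + 4)/2000 + 189*atan(r/2)/1000 + C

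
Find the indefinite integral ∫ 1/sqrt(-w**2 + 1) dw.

Substitute w = sin(θ), so dw = cos(θ) dθ and the radical becomes sqrt(-w**2 + 1) = cos(θ) by the Pythagorean identity.
Integrate the resulting trig expression in θ, then back-substitute θ = asin(w), sin(θ) = w, cos(θ) = sqrt(-w**2 + 1) (absorbing any constant into C).

asin(w) + C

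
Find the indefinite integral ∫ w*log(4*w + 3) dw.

w**2*log(4*w + 3)/2 - w**2/4 + 3*w/8 - 9*log(4*w + 3)/32 + C

Use integration by parts with u = log(4*w + 3), dv = w dw.
Then du = 4/(4*w + 3) dw and v = w**2/2.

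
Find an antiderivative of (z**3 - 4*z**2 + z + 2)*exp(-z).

Use integration by parts with u = z**3 - 4*z**2 + z + 2, dv = exp(-z) dz, so v = -exp(-z).
Apply parts 3 times (tabular method): alternate signs, differentiate u down to 0, integrate dv up.

(-z**3 + z**2 + z - 1)*exp(-z) + C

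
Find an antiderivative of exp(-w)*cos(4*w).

Let I denote the integral. Integrate by parts with u = cos(4*w), dv = exp(-w) dw, so v = -exp(-w): I = -exp(-w)*cos(4*w) − 4·∫ exp(-w)*sin(4*w) dw.
Apply parts again with u = sin(4*w), dv = exp(-w) dw: ∫ exp(-w)*sin(4*w) dw = -exp(-w)*sin(4*w) + 4·I. Substituting back brings back I: I = 4*exp(-w)*sin(4*w) - exp(-w)*cos(4*w) − 16·I.
Solving for I: (1 + 16)·I equals the remaining terms, so I = (1/17)·(4*exp(-w)*sin(4*w) - exp(-w)*cos(4*w)).

4*exp(-w)*sin(4*w)/17 - exp(-w)*cos(4*w)/17 + C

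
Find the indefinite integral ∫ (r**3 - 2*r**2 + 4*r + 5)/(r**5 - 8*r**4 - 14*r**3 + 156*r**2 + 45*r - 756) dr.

139*log(r - 7)/600 - 53*log(r - 4)/147 + 13*log(r - 3)/72 - 2279*log(r + 3)/44100 - 13/(105*r + 315) + C

Factor the denominator: (r - 7)*(r - 4)*(r - 3)*(r + 3)**2.
Partial-fraction decomposition: -2279/(44100*(r + 3)) + 13/(105*(r + 3)**2) + 13/(72*(r - 3)) - 53/(147*(r - 4)) + 139/(600*(r - 7)).
Integrate each term; A/(r−a) gives A·log|r−a|; A/(r−a)² gives −A/(r−a).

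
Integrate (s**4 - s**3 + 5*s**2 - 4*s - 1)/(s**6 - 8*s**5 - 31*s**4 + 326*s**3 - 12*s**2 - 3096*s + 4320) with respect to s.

Factor the denominator: (s - 6)**2*(s - 3)*(s - 2)*(s + 4)*(s + 5).
Partial-fraction decomposition: -447/(3388*(s + 5)) + 83/(840*(s + 4)) - 19/(672*(s - 2)) + 43/(252*(s - 3)) - 19033/(174240*(s - 6)) + 247/(264*(s - 6)**2).
Integrate each term; A/(s−a) gives A·log|s−a|; A/(s−a)² gives −A/(s−a).

-19033*log(s - 6)/174240 + 43*log(s - 3)/252 - 19*log(s - 2)/672 + 83*log(s + 4)/840 - 447*log(s + 5)/3388 - 247/(264*s - 1584) + C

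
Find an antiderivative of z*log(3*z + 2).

z**2*log(3*z + 2)/2 - z**2/4 + z/3 - 2*log(3*z + 2)/9 + C

Use integration by parts with u = log(3*z + 2), dv = z dz.
Then du = 3/(3*z + 2) dz and v = z**2/2.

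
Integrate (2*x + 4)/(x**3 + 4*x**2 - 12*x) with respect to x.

Factor the denominator: x*(x - 2)*(x + 6).
Partial-fraction decomposition: -1/(6*(x + 6)) + 1/(2*(x - 2)) - 1/(3*x).
Integrate each term: A/(x−a) contributes A·log|x−a|.

-log(x)/3 + log(x - 2)/2 - log(x + 6)/6 + C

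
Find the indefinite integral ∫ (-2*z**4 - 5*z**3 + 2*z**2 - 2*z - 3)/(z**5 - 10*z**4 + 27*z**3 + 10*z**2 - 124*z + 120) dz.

Factor the denominator: (z - 5)*(z - 3)*(z - 2)**2*(z + 2).
Partial-fraction decomposition: 17/(560*(z + 2)) - 2339/(144*(z - 2)) - 71/(12*(z - 2)**2) + 144/(5*(z - 3)) - 919/(63*(z - 5)).
Integrate each term; A/(z−a) gives A·log|z−a|; A/(z−a)² gives −A/(z−a).

-919*log(z - 5)/63 + 144*log(z - 3)/5 - 2339*log(z - 2)/144 + 17*log(z + 2)/560 + 71/(12*z - 24) + C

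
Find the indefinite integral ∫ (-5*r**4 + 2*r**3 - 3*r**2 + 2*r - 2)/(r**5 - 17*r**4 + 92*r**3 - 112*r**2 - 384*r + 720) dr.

17251*log(r - 6)/128 - 2942*log(r - 5)/21 + 37*log(r - 2)/96 - 57*log(r + 2)/896 + 3073/(16*r - 96) + C

Factor the denominator: (r - 6)**2*(r - 5)*(r - 2)*(r + 2).
Partial-fraction decomposition: -57/(896*(r + 2)) + 37/(96*(r - 2)) - 2942/(21*(r - 5)) + 17251/(128*(r - 6)) - 3073/(16*(r - 6)**2).
Integrate each term; A/(r−a) gives A·log|r−a|; A/(r−a)² gives −A/(r−a).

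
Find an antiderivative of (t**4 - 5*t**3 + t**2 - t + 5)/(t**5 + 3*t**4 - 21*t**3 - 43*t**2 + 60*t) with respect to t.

log(t)/12 - 47*log(t - 4)/756 - log(t - 1)/72 - 233*log(t + 3)/168 + 257*log(t + 5)/108 + C

Factor the denominator: t*(t - 4)*(t - 1)*(t + 3)*(t + 5).
Partial-fraction decomposition: 257/(108*(t + 5)) - 233/(168*(t + 3)) - 1/(72*(t - 1)) - 47/(756*(t - 4)) + 1/(12*t).
Integrate each term: A/(t−a) contributes A·log|t−a|.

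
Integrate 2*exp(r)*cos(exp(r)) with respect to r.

Let u = exp(r), so du = (exp(r)) dr.
Rewriting, the integral becomes 2·∫ cos(u) du = 2·sin(u).
Substituting back, u = exp(r).

2*sin(exp(r)) + C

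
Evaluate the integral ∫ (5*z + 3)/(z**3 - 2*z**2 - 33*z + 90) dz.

14*log(z - 5)/11 - log(z - 3) - 3*log(z + 6)/11 + C

Factor the denominator: (z - 5)*(z - 3)*(z + 6).
Partial-fraction decomposition: -3/(11*(z + 6)) - 1/(z - 3) + 14/(11*(z - 5)).
Integrate each term: A/(z−a) contributes A·log|z−a|.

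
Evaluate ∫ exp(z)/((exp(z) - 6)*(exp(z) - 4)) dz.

log(exp(z) - 6)/2 - log(exp(z) - 4)/2 + C

Let u = e^z, du = e^z dz.
The integral becomes ∫ du/((u-6)(u-4)); decompose into partial fractions.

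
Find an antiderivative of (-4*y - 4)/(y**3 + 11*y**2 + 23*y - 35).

Factor the denominator: (y - 1)*(y + 5)*(y + 7).
Partial-fraction decomposition: 3/(2*(y + 7)) - 4/(3*(y + 5)) - 1/(6*(y - 1)).
Integrate each term: A/(y−a) contributes A·log|y−a|.

-log(y - 1)/6 - 4*log(y + 5)/3 + 3*log(y + 7)/2 + C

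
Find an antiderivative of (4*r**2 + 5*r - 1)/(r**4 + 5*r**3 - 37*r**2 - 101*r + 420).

Factor the denominator: (r - 4)*(r - 3)*(r + 5)*(r + 7).
Partial-fraction decomposition: -8/(11*(r + 7)) + 37/(72*(r + 5)) - 5/(8*(r - 3)) + 83/(99*(r - 4)).
Integrate each term: A/(r−a) contributes A·log|r−a|.

83*log(r - 4)/99 - 5*log(r - 3)/8 + 37*log(r + 5)/72 - 8*log(r + 7)/11 + C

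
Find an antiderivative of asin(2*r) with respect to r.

r*asin(2*r) + sqrt(-4*r**2 + 1)/2 + C

Use integration by parts with u = arcsin(2*r), dv = dr.
Then du = 2/sqrt(-4*r**2 + 1) dr.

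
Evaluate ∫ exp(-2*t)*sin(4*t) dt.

Let I denote the integral. Integrate by parts with u = sin(4*t), dv = exp(-2*t) dt, so v = -exp(-2*t)/2: I = -exp(-2*t)*sin(4*t)/2 + 2·∫ exp(-2*t)*cos(4*t) dt.
Apply parts again with u = cos(4*t), dv = exp(-2*t) dt: ∫ exp(-2*t)*cos(4*t) dt = -exp(-2*t)*cos(4*t)/2 − 2·I. Substituting back brings back I: I = -exp(-2*t)*sin(4*t)/2 - exp(-2*t)*cos(4*t) − 4·I.
Solving for I: (1 + 4)·I equals the remaining terms, so I = (1/5)·(-exp(-2*t)*sin(4*t)/2 - exp(-2*t)*cos(4*t)).

-exp(-2*t)*sin(4*t)/10 - exp(-2*t)*cos(4*t)/5 + C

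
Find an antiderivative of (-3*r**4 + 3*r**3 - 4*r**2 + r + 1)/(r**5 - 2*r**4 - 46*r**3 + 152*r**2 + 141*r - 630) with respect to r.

Factor the denominator: (r - 5)*(r - 3)**2*(r + 2)*(r + 7).
Partial-fraction decomposition: -4217/(3000*(r + 7)) + 89/(875*(r + 2)) + 381/(125*(r - 3)) + 97/(50*(r - 3)**2) - 797/(168*(r - 5)).
Integrate each term; A/(r−a) gives A·log|r−a|; A/(r−a)² gives −A/(r−a).

-797*log(r - 5)/168 + 381*log(r - 3)/125 + 89*log(r + 2)/875 - 4217*log(r + 7)/3000 - 97/(50*r - 150) + C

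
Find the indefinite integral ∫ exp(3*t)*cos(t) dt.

Let I denote the integral. Integrate by parts with u = cos(t), dv = exp(3*t) dt, so v = exp(3*t)/3: I = exp(3*t)*cos(t)/3 + (1/3)·∫ exp(3*t)*sin(t) dt.
Apply parts again with u = sin(t), dv = exp(3*t) dt: ∫ exp(3*t)*sin(t) dt = exp(3*t)*sin(t)/3 − (1/3)·I. Substituting back brings back I: I = exp(3*t)*sin(t)/9 + exp(3*t)*cos(t)/3 − (1/9)·I.
Solving for I: (1 + 1/9)·I equals the remaining terms, so I = (9/10)·(exp(3*t)*sin(t)/9 + exp(3*t)*cos(t)/3).

exp(3*t)*sin(t)/10 + 3*exp(3*t)*cos(t)/10 + C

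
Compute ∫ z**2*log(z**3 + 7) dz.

Let u = z**3 + 7, so du = (3*z**2) dz.
The integral becomes (1/3)·∫ log(u) du; integrate by parts with u′=log(u), dv′=du.

z**3*log(z**3 + 7)/3 - z**3/3 + 7*log(z**3 + 7)/3 + C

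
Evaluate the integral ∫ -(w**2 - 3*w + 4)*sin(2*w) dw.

Use integration by parts with u = w**2 - 3*w + 4, dv = -sin(2*w) dw, so v = cos(2*w)/2.
Apply parts 2 times (tabular method): alternate signs, differentiate u down to 0, integrate dv up.

w**2*cos(2*w)/2 - w*sin(2*w)/2 - 3*w*cos(2*w)/2 + 3*sin(2*w)/4 + 7*cos(2*w)/4 + C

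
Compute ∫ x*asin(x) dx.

Use integration by parts with u = arcsin(x), dv = x dx.
Then du = 1/sqrt(-x**2 + 1) dx.

x**2*asin(x)/2 + x*sqrt(-x**2 + 1)/4 - asin(x)/4 + C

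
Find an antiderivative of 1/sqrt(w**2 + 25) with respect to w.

Substitute w = 5·tan(θ), so dw = 5·sec(θ)^2 dθ and the radical becomes sqrt(w**2 + 25) = 5·sec(θ) by the Pythagorean identity.
Integrate the resulting trig expression in θ, then back-substitute tan(θ) = w/5, sec(θ) = sqrt(w**2 + 25)/5 (absorbing any constant into C).

log(w + sqrt(w**2 + 25)) + C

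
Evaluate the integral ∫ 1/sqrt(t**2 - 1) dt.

Substitute t = sec(θ), so dt = sec(θ)*tan(θ) dθ and the radical becomes sqrt(t**2 - 1) = tan(θ) by the Pythagorean identity.
Integrate the resulting trig expression in θ, then back-substitute sec(θ) = t, tan(θ) = sqrt(t**2 - 1) (absorbing any constant into C).

log(t + sqrt(t**2 - 1)) + C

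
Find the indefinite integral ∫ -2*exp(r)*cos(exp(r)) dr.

Let u = exp(r), so du = (exp(r)) dr.
Rewriting, the integral becomes -2·∫ cos(u) du = -2·sin(u).
Substituting back, u = exp(r).

-2*sin(exp(r)) + C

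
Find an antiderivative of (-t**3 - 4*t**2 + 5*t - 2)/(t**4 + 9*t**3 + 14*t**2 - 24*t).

Factor the denominator: t*(t - 1)*(t + 4)*(t + 6).
Partial-fraction decomposition: -10/(21*(t + 6)) - 11/(20*(t + 4)) - 2/(35*(t - 1)) + 1/(12*t).
Integrate each term: A/(t−a) contributes A·log|t−a|.

log(t)/12 - 2*log(t - 1)/35 - 11*log(t + 4)/20 - 10*log(t + 6)/21 + C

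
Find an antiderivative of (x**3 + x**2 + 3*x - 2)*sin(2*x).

-x**3*cos(2*x)/2 + 3*x**2*sin(2*x)/4 - x**2*cos(2*x)/2 + x*sin(2*x)/2 - 3*x*cos(2*x)/4 + 3*sin(2*x)/8 + 5*cos(2*x)/4 + C

Use integration by parts with u = x**3 + x**2 + 3*x - 2, dv = sin(2*x) dx, so v = -cos(2*x)/2.
Apply parts 3 times (tabular method): alternate signs, differentiate u down to 0, integrate dv up.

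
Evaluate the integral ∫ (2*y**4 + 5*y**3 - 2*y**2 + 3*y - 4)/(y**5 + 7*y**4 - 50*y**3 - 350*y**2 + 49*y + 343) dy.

1609*log(y - 7)/2352 - log(y - 1)/192 - log(y + 1)/48 + 12625*log(y + 7)/9408 + 247/(56*y + 392) + C

Factor the denominator: (y - 7)*(y - 1)*(y + 1)*(y + 7)**2.
Partial-fraction decomposition: 12625/(9408*(y + 7)) - 247/(56*(y + 7)**2) - 1/(48*(y + 1)) - 1/(192*(y - 1)) + 1609/(2352*(y - 7)).
Integrate each term; A/(y−a) gives A·log|y−a|; A/(y−a)² gives −A/(y−a).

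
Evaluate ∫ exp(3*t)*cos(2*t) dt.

2*exp(3*t)*sin(2*t)/13 + 3*exp(3*t)*cos(2*t)/13 + C

Let I denote the integral. Integrate by parts with u = cos(2*t), dv = exp(3*t) dt, so v = exp(3*t)/3: I = exp(3*t)*cos(2*t)/3 + (2/3)·∫ exp(3*t)*sin(2*t) dt.
Apply parts again with u = sin(2*t), dv = exp(3*t) dt: ∫ exp(3*t)*sin(2*t) dt = exp(3*t)*sin(2*t)/3 − (2/3)·I. Substituting back brings back I: I = 2*exp(3*t)*sin(2*t)/9 + exp(3*t)*cos(2*t)/3 − (4/9)·I.
Solving for I: (1 + 4/9)·I equals the remaining terms, so I = (9/13)·(2*exp(3*t)*sin(2*t)/9 + exp(3*t)*cos(2*t)/3).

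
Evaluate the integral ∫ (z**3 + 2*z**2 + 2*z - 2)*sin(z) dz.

Use integration by parts with u = z**3 + 2*z**2 + 2*z - 2, dv = sin(z) dz, so v = -cos(z).
Apply parts 3 times (tabular method): alternate signs, differentiate u down to 0, integrate dv up.

-z**3*cos(z) + 3*z**2*sin(z) - 2*z**2*cos(z) + 4*z*sin(z) + 4*z*cos(z) - 4*sin(z) + 6*cos(z) + C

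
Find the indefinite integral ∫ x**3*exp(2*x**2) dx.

(2*x**2 - 1)*exp(2*x**2)/8 + C

Let u = x², du = 2x dx; rewrite as (1/2)∫ u^1·exp(2u) du.
Now integrate by parts 1 time.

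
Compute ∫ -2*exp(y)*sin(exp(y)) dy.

2*cos(exp(y)) + C

Let u = exp(y), so du = (exp(y)) dy.
Rewriting, the integral becomes -2·∫ sin(u) du = -2·-cos(u).
Substituting back, u = exp(y).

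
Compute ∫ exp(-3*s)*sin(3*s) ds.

-exp(-3*s)*sin(3*s)/6 - exp(-3*s)*cos(3*s)/6 + C

Let I denote the integral. Integrate by parts with u = sin(3*s), dv = exp(-3*s) ds, so v = -exp(-3*s)/3: I = -exp(-3*s)*sin(3*s)/3 + ∫ exp(-3*s)*cos(3*s) ds.
Apply parts again with u = cos(3*s), dv = exp(-3*s) ds: ∫ exp(-3*s)*cos(3*s) ds = -exp(-3*s)*cos(3*s)/3 − I. Substituting back brings back I: I = -exp(-3*s)*sin(3*s)/3 - exp(-3*s)*cos(3*s)/3 − I.
Solving for I: (1 + 1)·I equals the remaining terms, so I = (1/2)·(-exp(-3*s)*sin(3*s)/3 - exp(-3*s)*cos(3*s)/3).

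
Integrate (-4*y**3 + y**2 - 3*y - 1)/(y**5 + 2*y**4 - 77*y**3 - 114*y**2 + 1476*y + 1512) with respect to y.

-25937*log(y - 6)/170352 + log(y + 1)/210 - 917*log(y + 6)/720 + 1441*log(y + 7)/1014 + 121/(156*y - 936) + C

Factor the denominator: (y - 6)**2*(y + 1)*(y + 6)*(y + 7).
Partial-fraction decomposition: 1441/(1014*(y + 7)) - 917/(720*(y + 6)) + 1/(210*(y + 1)) - 25937/(170352*(y - 6)) - 121/(156*(y - 6)**2).
Integrate each term; A/(y−a) gives A·log|y−a|; A/(y−a)² gives −A/(y−a).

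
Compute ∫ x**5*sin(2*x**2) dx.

Let u = x², du = 2x dx; rewrite as (1/2)∫ u^2·sin(2u) du.
Now integrate by parts 2 times.

-x**4*cos(2*x**2)/4 + x**2*sin(2*x**2)/4 + cos(2*x**2)/8 + C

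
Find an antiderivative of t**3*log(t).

t**4*log(t)/4 - t**4/16 + C

Use integration by parts with u = log(t), dv = t**3 dt.
Then du = 1/t dt and v = t**4/4.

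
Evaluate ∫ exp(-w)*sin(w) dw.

-exp(-w)*sin(w)/2 - exp(-w)*cos(w)/2 + C

Let I denote the integral. Integrate by parts with u = sin(w), dv = exp(-w) dw, so v = -exp(-w): I = -exp(-w)*sin(w) + ∫ exp(-w)*cos(w) dw.
Apply parts again with u = cos(w), dv = exp(-w) dw: ∫ exp(-w)*cos(w) dw = -exp(-w)*cos(w) − I. Substituting back brings back I: I = -exp(-w)*sin(w) - exp(-w)*cos(w) − I.
Solving for I: (1 + 1)·I equals the remaining terms, so I = (1/2)·(-exp(-w)*sin(w) - exp(-w)*cos(w)).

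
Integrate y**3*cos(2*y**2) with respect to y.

Let u = y², du = 2y dy; rewrite as (1/2)∫ u^1·cos(2u) du.
Now integrate by parts 1 time.

y**2*sin(2*y**2)/4 + cos(2*y**2)/8 + C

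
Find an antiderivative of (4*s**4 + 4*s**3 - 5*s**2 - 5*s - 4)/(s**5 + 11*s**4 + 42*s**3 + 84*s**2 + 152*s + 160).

3*log(s + 2)/8 - 88*log(s + 4)/5 + 632*log(s + 5)/29 - 659*log(s**2 + 4)/2320 - 397*atan(s/2)/1160 + C

Factor the denominator: (s + 2)*(s + 4)*(s + 5)*(s**2 + 4).
Partial-fraction decomposition: -(659*s + 794)/(1160*(s**2 + 4)) + 632/(29*(s + 5)) - 88/(5*(s + 4)) + 3/(8*(s + 2)).
Integrate each term; A/(s−a) gives A·log|s−a|; the (Bs+D)/(s²+p²) term gives a log and an atan.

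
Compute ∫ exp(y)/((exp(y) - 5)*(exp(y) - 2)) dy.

log(exp(y) - 5)/3 - log(exp(y) - 2)/3 + C

Let u = e^y, du = e^y dy.
The integral becomes ∫ du/((u-5)(u-2)); decompose into partial fractions.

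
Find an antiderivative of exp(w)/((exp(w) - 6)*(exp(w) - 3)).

log(exp(w) - 6)/3 - log(exp(w) - 3)/3 + C

Let u = e^w, du = e^w dw.
The integral becomes ∫ du/((u-3)(u-6)); decompose into partial fractions.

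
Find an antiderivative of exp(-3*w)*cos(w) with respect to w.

exp(-3*w)*sin(w)/10 - 3*exp(-3*w)*cos(w)/10 + C

Let I denote the integral. Integrate by parts with u = cos(w), dv = exp(-3*w) dw, so v = -exp(-3*w)/3: I = -exp(-3*w)*cos(w)/3 − (1/3)·∫ exp(-3*w)*sin(w) dw.
Apply parts again with u = sin(w), dv = exp(-3*w) dw: ∫ exp(-3*w)*sin(w) dw = -exp(-3*w)*sin(w)/3 + (1/3)·I. Substituting back brings back I: I = exp(-3*w)*sin(w)/9 - exp(-3*w)*cos(w)/3 − (1/9)·I.
Solving for I: (1 + 1/9)·I equals the remaining terms, so I = (9/10)·(exp(-3*w)*sin(w)/9 - exp(-3*w)*cos(w)/3).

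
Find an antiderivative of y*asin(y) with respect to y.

y**2*asin(y)/2 + y*sqrt(-y**2 + 1)/4 - asin(y)/4 + C

Use integration by parts with u = arcsin(y), dv = y dy.
Then du = 1/sqrt(-y**2 + 1) dy.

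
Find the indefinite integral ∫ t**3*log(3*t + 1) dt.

Use integration by parts with u = log(3*t + 1), dv = t**3 dt.
Then du = 3/(3*t + 1) dt and v = t**4/4.

t**4*log(3*t + 1)/4 - t**4/16 + t**3/36 - t**2/72 + t/108 - log(3*t + 1)/324 + C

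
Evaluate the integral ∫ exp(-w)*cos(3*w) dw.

Let I denote the integral. Integrate by parts with u = cos(3*w), dv = exp(-w) dw, so v = -exp(-w): I = -exp(-w)*cos(3*w) − 3·∫ exp(-w)*sin(3*w) dw.
Apply parts again with u = sin(3*w), dv = exp(-w) dw: ∫ exp(-w)*sin(3*w) dw = -exp(-w)*sin(3*w) + 3·I. Substituting back brings back I: I = 3*exp(-w)*sin(3*w) - exp(-w)*cos(3*w) − 9·I.
Solving for I: (1 + 9)·I equals the remaining terms, so I = (1/10)·(3*exp(-w)*sin(3*w) - exp(-w)*cos(3*w)).

3*exp(-w)*sin(3*w)/10 - exp(-w)*cos(3*w)/10 + C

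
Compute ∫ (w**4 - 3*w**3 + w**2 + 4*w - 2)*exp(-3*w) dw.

(-27*w**4 + 45*w**3 + 18*w**2 - 96*w + 22)*exp(-3*w)/81 + C

Use integration by parts with u = w**4 - 3*w**3 + w**2 + 4*w - 2, dv = exp(-3*w) dw, so v = -exp(-3*w)/3.
Apply parts 4 times (tabular method): alternate signs, differentiate u down to 0, integrate dv up.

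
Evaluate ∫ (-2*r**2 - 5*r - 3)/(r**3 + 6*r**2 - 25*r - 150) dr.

Factor the denominator: (r - 5)*(r + 5)*(r + 6).
Partial-fraction decomposition: -45/(11*(r + 6)) + 14/(5*(r + 5)) - 39/(55*(r - 5)).
Integrate each term: A/(r−a) contributes A·log|r−a|.

-39*log(r - 5)/55 + 14*log(r + 5)/5 - 45*log(r + 6)/11 + C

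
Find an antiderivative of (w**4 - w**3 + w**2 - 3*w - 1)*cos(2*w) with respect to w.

Use integration by parts with u = w**4 - w**3 + w**2 - 3*w - 1, dv = cos(2*w) dw, so v = sin(2*w)/2.
Apply parts 4 times (tabular method): alternate signs, differentiate u down to 0, integrate dv up.

w**4*sin(2*w)/2 - w**3*sin(2*w)/2 + w**3*cos(2*w) - w**2*sin(2*w) - 3*w**2*cos(2*w)/4 - 3*w*sin(2*w)/4 - w*cos(2*w) - 3*cos(2*w)/8 + C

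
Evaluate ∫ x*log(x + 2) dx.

x**2*log(x + 2)/2 - x**2/4 + x - 2*log(x + 2) + C

Use integration by parts with u = log(x + 2), dv = x dx.
Then du = 1/(x + 2) dx and v = x**2/2.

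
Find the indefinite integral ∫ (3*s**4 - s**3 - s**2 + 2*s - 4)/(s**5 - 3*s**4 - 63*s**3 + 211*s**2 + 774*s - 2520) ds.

1822*log(s - 6)/195 - 577*log(s - 5)/72 + 209*log(s - 3)/420 - 134*log(s + 4)/315 + 831*log(s + 7)/520 + C

Factor the denominator: (s - 6)*(s - 5)*(s - 3)*(s + 4)*(s + 7).
Partial-fraction decomposition: 831/(520*(s + 7)) - 134/(315*(s + 4)) + 209/(420*(s - 3)) - 577/(72*(s - 5)) + 1822/(195*(s - 6)).
Integrate each term: A/(s−a) contributes A·log|s−a|.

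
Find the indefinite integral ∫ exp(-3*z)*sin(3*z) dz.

-exp(-3*z)*sin(3*z)/6 - exp(-3*z)*cos(3*z)/6 + C

Let I denote the integral. Integrate by parts with u = sin(3*z), dv = exp(-3*z) dz, so v = -exp(-3*z)/3: I = -exp(-3*z)*sin(3*z)/3 + ∫ exp(-3*z)*cos(3*z) dz.
Apply parts again with u = cos(3*z), dv = exp(-3*z) dz: ∫ exp(-3*z)*cos(3*z) dz = -exp(-3*z)*cos(3*z)/3 − I. Substituting back brings back I: I = -exp(-3*z)*sin(3*z)/3 - exp(-3*z)*cos(3*z)/3 − I.
Solving for I: (1 + 1)·I equals the remaining terms, so I = (1/2)·(-exp(-3*z)*sin(3*z)/3 - exp(-3*z)*cos(3*z)/3).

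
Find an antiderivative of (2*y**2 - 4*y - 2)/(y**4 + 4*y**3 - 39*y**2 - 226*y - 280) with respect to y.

Factor the denominator: (y - 7)*(y + 2)*(y + 4)*(y + 5).
Partial-fraction decomposition: -17/(9*(y + 5)) + 23/(11*(y + 4)) - 7/(27*(y + 2)) + 17/(297*(y - 7)).
Integrate each term: A/(y−a) contributes A·log|y−a|.

17*log(y - 7)/297 - 7*log(y + 2)/27 + 23*log(y + 4)/11 - 17*log(y + 5)/9 + C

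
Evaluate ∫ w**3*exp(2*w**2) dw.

Let u = w², du = 2w dw; rewrite as (1/2)∫ u^1·exp(2u) du.
Now integrate by parts 1 time.

(2*w**2 - 1)*exp(2*w**2)/8 + C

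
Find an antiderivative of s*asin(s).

Use integration by parts with u = arcsin(s), dv = s ds.
Then du = 1/sqrt(-s**2 + 1) ds.

s**2*asin(s)/2 + s*sqrt(-s**2 + 1)/4 - asin(s)/4 + C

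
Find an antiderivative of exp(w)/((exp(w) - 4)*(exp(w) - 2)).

Let u = e^w, du = e^w dw.
The integral becomes ∫ du/((u-4)(u-2)); decompose into partial fractions.

log(exp(w) - 4)/2 - log(exp(w) - 2)/2 + C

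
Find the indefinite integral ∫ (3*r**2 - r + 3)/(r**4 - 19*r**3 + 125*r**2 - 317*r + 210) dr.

143*log(r - 7)/12 - 21*log(r - 6) + 73*log(r - 5)/8 - log(r - 1)/24 + C

Factor the denominator: (r - 7)*(r - 6)*(r - 5)*(r - 1).
Partial-fraction decomposition: -1/(24*(r - 1)) + 73/(8*(r - 5)) - 21/(r - 6) + 143/(12*(r - 7)).
Integrate each term: A/(r−a) contributes A·log|r−a|.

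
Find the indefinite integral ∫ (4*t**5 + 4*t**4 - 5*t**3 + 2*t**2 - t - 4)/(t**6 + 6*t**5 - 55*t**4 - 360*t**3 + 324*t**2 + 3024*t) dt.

-log(t)/756 + 18801*log(t - 7)/13013 - 293*log(t - 3)/1701 + 170*log(t + 4)/77 + 85583*log(t + 6)/164268 + 12383/(702*t + 4212) + C

Factor the denominator: t*(t - 7)*(t - 3)*(t + 4)*(t + 6)**2.
Partial-fraction decomposition: 85583/(164268*(t + 6)) - 12383/(702*(t + 6)**2) + 170/(77*(t + 4)) - 293/(1701*(t - 3)) + 18801/(13013*(t - 7)) - 1/(756*t).
Integrate each term; A/(t−a) gives A·log|t−a|; A/(t−a)² gives −A/(t−a).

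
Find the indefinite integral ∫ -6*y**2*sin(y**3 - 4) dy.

Let u = y**3 - 4, so du = (3*y**2) dy.
Rewriting, the integral becomes -2·∫ sin(u) du = -2·-cos(u).
Substituting back, u = y**3 - 4.

2*cos(y**3 - 4) + C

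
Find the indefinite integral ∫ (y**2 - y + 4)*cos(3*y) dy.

y**2*sin(3*y)/3 - y*sin(3*y)/3 + 2*y*cos(3*y)/9 + 34*sin(3*y)/27 - cos(3*y)/9 + C

Use integration by parts with u = y**2 - y + 4, dv = cos(3*y) dy, so v = sin(3*y)/3.
Apply parts 2 times (tabular method): alternate signs, differentiate u down to 0, integrate dv up.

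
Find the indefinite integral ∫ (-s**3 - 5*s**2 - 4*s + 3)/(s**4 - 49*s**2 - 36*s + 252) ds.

-613*log(s - 7)/650 + 33*log(s - 2)/200 - log(s + 3)/50 - 21*log(s + 6)/104 + C

Factor the denominator: (s - 7)*(s - 2)*(s + 3)*(s + 6).
Partial-fraction decomposition: -21/(104*(s + 6)) - 1/(50*(s + 3)) + 33/(200*(s - 2)) - 613/(650*(s - 7)).
Integrate each term: A/(s−a) contributes A·log|s−a|.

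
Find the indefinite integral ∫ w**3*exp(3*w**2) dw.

(3*w**2 - 1)*exp(3*w**2)/18 + C

Let u = w², du = 2w dw; rewrite as (1/2)∫ u^1·exp(3u) du.
Now integrate by parts 1 time.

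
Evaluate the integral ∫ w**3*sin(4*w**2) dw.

-w**2*cos(4*w**2)/8 + sin(4*w**2)/32 + C

Let u = w², du = 2w dw; rewrite as (1/2)∫ u^1·sin(4u) du.
Now integrate by parts 1 time.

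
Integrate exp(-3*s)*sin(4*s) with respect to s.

Let I denote the integral. Integrate by parts with u = sin(4*s), dv = exp(-3*s) ds, so v = -exp(-3*s)/3: I = -exp(-3*s)*sin(4*s)/3 + (4/3)·∫ exp(-3*s)*cos(4*s) ds.
Apply parts again with u = cos(4*s), dv = exp(-3*s) ds: ∫ exp(-3*s)*cos(4*s) ds = -exp(-3*s)*cos(4*s)/3 − (4/3)·I. Substituting back brings back I: I = -exp(-3*s)*sin(4*s)/3 - 4*exp(-3*s)*cos(4*s)/9 − (16/9)·I.
Solving for I: (1 + 16/9)·I equals the remaining terms, so I = (9/25)·(-exp(-3*s)*sin(4*s)/3 - 4*exp(-3*s)*cos(4*s)/9).

-3*exp(-3*s)*sin(4*s)/25 - 4*exp(-3*s)*cos(4*s)/25 + C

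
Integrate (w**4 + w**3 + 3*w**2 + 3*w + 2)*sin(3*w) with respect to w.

-w**4*cos(3*w)/3 + 4*w**3*sin(3*w)/9 - w**3*cos(3*w)/3 + w**2*sin(3*w)/3 - 5*w**2*cos(3*w)/9 + 10*w*sin(3*w)/27 - 7*w*cos(3*w)/9 + 7*sin(3*w)/27 - 44*cos(3*w)/81 + C

Use integration by parts with u = w**4 + w**3 + 3*w**2 + 3*w + 2, dv = sin(3*w) dw, so v = -cos(3*w)/3.
Apply parts 4 times (tabular method): alternate signs, differentiate u down to 0, integrate dv up.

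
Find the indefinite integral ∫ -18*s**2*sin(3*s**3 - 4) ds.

Let u = 3*s**3 - 4, so du = (9*s**2) ds.
Rewriting, the integral becomes -2·∫ sin(u) du = -2·-cos(u).
Substituting back, u = 3*s**3 - 4.

2*cos(3*s**3 - 4) + C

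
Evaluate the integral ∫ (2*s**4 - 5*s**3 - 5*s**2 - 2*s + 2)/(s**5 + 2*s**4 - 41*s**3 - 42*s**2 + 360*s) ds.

Factor the denominator: s*(s - 5)*(s - 3)*(s + 4)*(s + 6).
Partial-fraction decomposition: 1753/(594*(s + 6)) - 127/(84*(s + 4)) + 11/(189*(s - 3)) + 82/(165*(s - 5)) + 1/(180*s).
Integrate each term: A/(s−a) contributes A·log|s−a|.

log(s)/180 + 82*log(s - 5)/165 + 11*log(s - 3)/189 - 127*log(s + 4)/84 + 1753*log(s + 6)/594 + C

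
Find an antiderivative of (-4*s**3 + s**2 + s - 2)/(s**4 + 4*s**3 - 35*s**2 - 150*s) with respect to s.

Factor the denominator: s*(s - 6)*(s + 5)**2.
Partial-fraction decomposition: -8707/(3025*(s + 5)) + 518/(55*(s + 5)**2) - 412/(363*(s - 6)) + 1/(75*s).
Integrate each term; A/(s−a) gives A·log|s−a|; A/(s−a)² gives −A/(s−a).

log(s)/75 - 412*log(s - 6)/363 - 8707*log(s + 5)/3025 - 518/(55*s + 275) + C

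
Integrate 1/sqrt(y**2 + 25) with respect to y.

Substitute y = 5·tan(θ), so dy = 5·sec(θ)^2 dθ and the radical becomes sqrt(y**2 + 25) = 5·sec(θ) by the Pythagorean identity.
Integrate the resulting trig expression in θ, then back-substitute tan(θ) = y/5, sec(θ) = sqrt(y**2 + 25)/5 (absorbing any constant into C).

log(y + sqrt(y**2 + 25)) + C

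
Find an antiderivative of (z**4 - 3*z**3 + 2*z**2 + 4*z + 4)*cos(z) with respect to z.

z**4*sin(z) - 3*z**3*sin(z) + 4*z**3*cos(z) - 10*z**2*sin(z) - 9*z**2*cos(z) + 22*z*sin(z) - 20*z*cos(z) + 24*sin(z) + 22*cos(z) + C

Use integration by parts with u = z**4 - 3*z**3 + 2*z**2 + 4*z + 4, dv = cos(z) dz, so v = sin(z).
Apply parts 4 times (tabular method): alternate signs, differentiate u down to 0, integrate dv up.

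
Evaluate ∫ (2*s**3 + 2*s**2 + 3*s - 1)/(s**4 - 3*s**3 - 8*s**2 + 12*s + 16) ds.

Factor the denominator: (s - 4)*(s - 2)*(s + 1)*(s + 2).
Partial-fraction decomposition: 5/(8*(s + 2)) - 4/(15*(s + 1)) - 29/(24*(s - 2)) + 57/(20*(s - 4)).
Integrate each term: A/(s−a) contributes A·log|s−a|.

57*log(s - 4)/20 - 29*log(s - 2)/24 - 4*log(s + 1)/15 + 5*log(s + 2)/8 + C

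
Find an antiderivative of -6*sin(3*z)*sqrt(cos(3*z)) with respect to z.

Let u = cos(3*z), so du = (-3*sin(3*z)) dz.
Rewriting, the integral becomes 2·∫ √u du = 2·(2/3)u^(3/2).
Substituting back, u = cos(3*z).

4*cos(3*z)**(3/2)/3 + C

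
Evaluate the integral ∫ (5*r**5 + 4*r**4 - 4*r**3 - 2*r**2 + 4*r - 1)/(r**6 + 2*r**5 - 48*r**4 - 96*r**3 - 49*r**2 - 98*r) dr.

log(r)/98 + 2561*log(r - 7)/1225 - 9*log(r + 2)/50 + 36593*log(r + 7)/12250 + 23*log(r**2 + 1)/500 - 21*atan(r)/250 + C

Factor the denominator: r*(r - 7)*(r + 2)*(r + 7)*(r**2 + 1).
Partial-fraction decomposition: (23*r - 21)/(250*(r**2 + 1)) + 36593/(12250*(r + 7)) - 9/(50*(r + 2)) + 2561/(1225*(r - 7)) + 1/(98*r).
Integrate each term; A/(r−a) gives A·log|r−a|; the (Br+D)/(r²+p²) term gives a log and an atan.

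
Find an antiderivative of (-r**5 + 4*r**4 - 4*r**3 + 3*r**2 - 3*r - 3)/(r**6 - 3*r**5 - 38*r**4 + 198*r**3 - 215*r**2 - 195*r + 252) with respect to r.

Factor the denominator: (r - 4)*(r - 3)**2*(r - 1)*(r + 1)*(r + 7).
Partial-fraction decomposition: -2329/(4400*(r + 7)) + 1/(80*(r + 1)) + 1/(48*(r - 1)) + 339/(400*(r - 3)) + 3/(20*(r - 3)**2) - 223/(165*(r - 4)).
Integrate each term; A/(r−a) gives A·log|r−a|; A/(r−a)² gives −A/(r−a).

-223*log(r - 4)/165 + 339*log(r - 3)/400 + log(r - 1)/48 + log(r + 1)/80 - 2329*log(r + 7)/4400 - 3/(20*r - 60) + C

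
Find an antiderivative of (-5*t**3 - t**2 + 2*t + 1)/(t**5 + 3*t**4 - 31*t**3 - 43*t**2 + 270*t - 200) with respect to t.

Factor the denominator: (t - 4)*(t - 2)*(t - 1)*(t + 5)**2.
Partial-fraction decomposition: 4805/(15876*(t + 5)) - 197/(126*(t + 5)**2) - 1/(36*(t - 1)) + 39/(98*(t - 2)) - 109/(162*(t - 4)).
Integrate each term; A/(t−a) gives A·log|t−a|; A/(t−a)² gives −A/(t−a).

-109*log(t - 4)/162 + 39*log(t - 2)/98 - log(t - 1)/36 + 4805*log(t + 5)/15876 + 197/(126*t + 630) + C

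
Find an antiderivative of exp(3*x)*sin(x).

3*exp(3*x)*sin(x)/10 - exp(3*x)*cos(x)/10 + C

Let I denote the integral. Integrate by parts with u = sin(x), dv = exp(3*x) dx, so v = exp(3*x)/3: I = exp(3*x)*sin(x)/3 − (1/3)·∫ exp(3*x)*cos(x) dx.
Apply parts again with u = cos(x), dv = exp(3*x) dx: ∫ exp(3*x)*cos(x) dx = exp(3*x)*cos(x)/3 + (1/3)·I. Substituting back brings back I: I = exp(3*x)*sin(x)/3 - exp(3*x)*cos(x)/9 − (1/9)·I.
Solving for I: (1 + 1/9)·I equals the remaining terms, so I = (9/10)·(exp(3*x)*sin(x)/3 - exp(3*x)*cos(x)/9).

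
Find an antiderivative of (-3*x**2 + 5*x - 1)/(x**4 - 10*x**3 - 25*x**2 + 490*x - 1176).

-113*log(x - 7)/42 + 79*log(x - 6)/26 - 29*log(x - 4)/66 + 183*log(x + 7)/2002 + C

Factor the denominator: (x - 7)*(x - 6)*(x - 4)*(x + 7).
Partial-fraction decomposition: 183/(2002*(x + 7)) - 29/(66*(x - 4)) + 79/(26*(x - 6)) - 113/(42*(x - 7)).
Integrate each term: A/(x−a) contributes A·log|x−a|.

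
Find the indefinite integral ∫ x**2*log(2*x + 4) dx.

Use integration by parts with u = log(2*x + 4), dv = x**2 dx.
Then du = 2/(2*x + 4) dx and v = x**3/3.

x**3*log(2*x + 4)/3 - x**3/9 + x**2/3 - 4*x/3 + 8*log(x + 2)/3 + C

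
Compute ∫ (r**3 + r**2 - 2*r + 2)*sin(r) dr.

-r**3*cos(r) + 3*r**2*sin(r) - r**2*cos(r) + 2*r*sin(r) + 8*r*cos(r) - 8*sin(r) + C

Use integration by parts with u = r**3 + r**2 - 2*r + 2, dv = sin(r) dr, so v = -cos(r).
Apply parts 3 times (tabular method): alternate signs, differentiate u down to 0, integrate dv up.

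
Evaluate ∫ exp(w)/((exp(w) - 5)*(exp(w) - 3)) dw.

Let u = e^w, du = e^w dw.
The integral becomes ∫ du/((u-5)(u-3)); decompose into partial fractions.

log(exp(w) - 5)/2 - log(exp(w) - 3)/2 + C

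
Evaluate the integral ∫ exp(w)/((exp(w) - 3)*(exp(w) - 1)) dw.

log(exp(w) - 3)/2 - log(exp(w) - 1)/2 + C

Let u = e^w, du = e^w dw.
The integral becomes ∫ du/((u-1)(u-3)); decompose into partial fractions.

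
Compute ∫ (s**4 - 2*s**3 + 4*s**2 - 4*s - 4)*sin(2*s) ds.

Use integration by parts with u = s**4 - 2*s**3 + 4*s**2 - 4*s - 4, dv = sin(2*s) ds, so v = -cos(2*s)/2.
Apply parts 4 times (tabular method): alternate signs, differentiate u down to 0, integrate dv up.

-s**4*cos(2*s)/2 + s**3*sin(2*s) + s**3*cos(2*s) - 3*s**2*sin(2*s)/2 - s**2*cos(2*s)/2 + s*sin(2*s)/2 + s*cos(2*s)/2 - sin(2*s)/4 + 9*cos(2*s)/4 + C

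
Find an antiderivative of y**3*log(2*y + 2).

Use integration by parts with u = log(2*y + 2), dv = y**3 dy.
Then du = 2/(2*y + 2) dy and v = y**4/4.

y**4*log(2*y + 2)/4 - y**4/16 + y**3/12 - y**2/8 + y/4 - log(y + 1)/4 + C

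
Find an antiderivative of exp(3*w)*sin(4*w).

Let I denote the integral. Integrate by parts with u = sin(4*w), dv = exp(3*w) dw, so v = exp(3*w)/3: I = exp(3*w)*sin(4*w)/3 − (4/3)·∫ exp(3*w)*cos(4*w) dw.
Apply parts again with u = cos(4*w), dv = exp(3*w) dw: ∫ exp(3*w)*cos(4*w) dw = exp(3*w)*cos(4*w)/3 + (4/3)·I. Substituting back brings back I: I = exp(3*w)*sin(4*w)/3 - 4*exp(3*w)*cos(4*w)/9 − (16/9)·I.
Solving for I: (1 + 16/9)·I equals the remaining terms, so I = (9/25)·(exp(3*w)*sin(4*w)/3 - 4*exp(3*w)*cos(4*w)/9).

3*exp(3*w)*sin(4*w)/25 - 4*exp(3*w)*cos(4*w)/25 + C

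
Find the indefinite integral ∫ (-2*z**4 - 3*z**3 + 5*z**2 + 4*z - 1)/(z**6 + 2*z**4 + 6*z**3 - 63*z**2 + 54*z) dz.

Factor the denominator: z*(z - 2)*(z - 1)*(z + 3)*(z**2 + 9).
Partial-fraction decomposition: (952*z - 4713)/(3510*(z**2 + 9)) + 49/(1080*(z + 3)) - 3/(40*(z - 1)) - 29/(130*(z - 2)) - 1/(54*z).
Integrate each term; A/(z−a) gives A·log|z−a|; the (Bz+D)/(z²+p²) term gives a log and an atan.

-log(z)/54 - 29*log(z - 2)/130 - 3*log(z - 1)/40 + 49*log(z + 3)/1080 + 238*log(z**2 + 9)/1755 - 1571*atan(z/3)/3510 + C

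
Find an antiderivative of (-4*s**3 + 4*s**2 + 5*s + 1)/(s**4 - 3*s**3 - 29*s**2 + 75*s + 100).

-187*log(s - 5)/30 + 19*log(s - 4)/5 + log(s + 1)/30 - 8*log(s + 5)/5 + C

Factor the denominator: (s - 5)*(s - 4)*(s + 1)*(s + 5).
Partial-fraction decomposition: -8/(5*(s + 5)) + 1/(30*(s + 1)) + 19/(5*(s - 4)) - 187/(30*(s - 5)).
Integrate each term: A/(s−a) contributes A·log|s−a|.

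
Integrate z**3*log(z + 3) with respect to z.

z**4*log(z + 3)/4 - z**4/16 + z**3/4 - 9*z**2/8 + 27*z/4 - 81*log(z + 3)/4 + C

Use integration by parts with u = log(z + 3), dv = z**3 dz.
Then du = 1/(z + 3) dz and v = z**4/4.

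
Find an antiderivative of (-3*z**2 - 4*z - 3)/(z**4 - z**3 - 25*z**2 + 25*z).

-3*log(z)/25 - 49*log(z - 5)/100 + 5*log(z - 1)/12 + 29*log(z + 5)/150 + C

Factor the denominator: z*(z - 5)*(z - 1)*(z + 5).
Partial-fraction decomposition: 29/(150*(z + 5)) + 5/(12*(z - 1)) - 49/(100*(z - 5)) - 3/(25*z).
Integrate each term: A/(z−a) contributes A·log|z−a|.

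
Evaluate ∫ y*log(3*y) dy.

Use integration by parts with u = log(3*y), dv = y dy.
Then du = 1/y dy and v = y**2/2.

y**2*(log(y) + log(3))/2 - y**2/4 + C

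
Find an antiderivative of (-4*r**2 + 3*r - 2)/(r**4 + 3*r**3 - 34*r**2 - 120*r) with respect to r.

log(r)/60 - 32*log(r - 6)/165 - 39*log(r + 4)/20 + 117*log(r + 5)/55 + C

Factor the denominator: r*(r - 6)*(r + 4)*(r + 5).
Partial-fraction decomposition: 117/(55*(r + 5)) - 39/(20*(r + 4)) - 32/(165*(r - 6)) + 1/(60*r).
Integrate each term: A/(r−a) contributes A·log|r−a|.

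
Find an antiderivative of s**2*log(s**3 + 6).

Let u = s**3 + 6, so du = (3*s**2) ds.
The integral becomes (1/3)·∫ log(u) du; integrate by parts with u′=log(u), dv′=du.

s**3*log(s**3 + 6)/3 - s**3/3 + 2*log(s**3 + 6) + C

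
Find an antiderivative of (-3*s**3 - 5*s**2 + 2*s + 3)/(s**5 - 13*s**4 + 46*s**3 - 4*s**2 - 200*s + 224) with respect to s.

-419*log(s - 7)/225 + 29*log(s - 4)/8 - 1413*log(s - 2)/800 + log(s + 2)/288 + 37/(40*s - 80) + C

Factor the denominator: (s - 7)*(s - 4)*(s - 2)**2*(s + 2).
Partial-fraction decomposition: 1/(288*(s + 2)) - 1413/(800*(s - 2)) - 37/(40*(s - 2)**2) + 29/(8*(s - 4)) - 419/(225*(s - 7)).
Integrate each term; A/(s−a) gives A·log|s−a|; A/(s−a)² gives −A/(s−a).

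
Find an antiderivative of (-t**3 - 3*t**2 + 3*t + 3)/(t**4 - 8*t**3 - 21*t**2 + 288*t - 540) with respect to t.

Factor the denominator: (t - 6)*(t - 5)*(t - 3)*(t + 6).
Partial-fraction decomposition: -31/(396*(t + 6)) - 7/(9*(t - 3)) + 91/(11*(t - 5)) - 101/(12*(t - 6)).
Integrate each term: A/(t−a) contributes A·log|t−a|.

-101*log(t - 6)/12 + 91*log(t - 5)/11 - 7*log(t - 3)/9 - 31*log(t + 6)/396 + C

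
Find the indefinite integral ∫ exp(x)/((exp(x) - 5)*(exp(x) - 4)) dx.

log(exp(x) - 5) - log(exp(x) - 4) + C

Let u = e^x, du = e^x dx.
The integral becomes ∫ du/((u-4)(u-5)); decompose into partial fractions.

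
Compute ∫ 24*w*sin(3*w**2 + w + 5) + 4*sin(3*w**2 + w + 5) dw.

-4*cos(3*w**2 + w + 5) + C

Let u = 3*w**2 + w + 5, so du = (6*w + 1) dw.
Rewriting, the integral becomes 4·∫ sin(u) du = 4·-cos(u).
Substituting back, u = 3*w**2 + w + 5.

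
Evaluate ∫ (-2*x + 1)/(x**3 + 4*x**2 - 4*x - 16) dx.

Factor the denominator: (x - 2)*(x + 2)*(x + 4).
Partial-fraction decomposition: 3/(4*(x + 4)) - 5/(8*(x + 2)) - 1/(8*(x - 2)).
Integrate each term: A/(x−a) contributes A·log|x−a|.

-log(x - 2)/8 - 5*log(x + 2)/8 + 3*log(x + 4)/4 + C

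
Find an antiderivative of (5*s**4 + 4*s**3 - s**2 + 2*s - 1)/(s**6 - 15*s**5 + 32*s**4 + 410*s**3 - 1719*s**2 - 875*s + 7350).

-30983*log(s - 7)/5184 + 3609*log(s - 5)/560 - 509*log(s - 3)/1280 + 13*log(s + 2)/2835 - 863*log(s + 5)/11520 - 4447/(288*s - 2016) + C

Factor the denominator: (s - 7)**2*(s - 5)*(s - 3)*(s + 2)*(s + 5).
Partial-fraction decomposition: -863/(11520*(s + 5)) + 13/(2835*(s + 2)) - 509/(1280*(s - 3)) + 3609/(560*(s - 5)) - 30983/(5184*(s - 7)) + 4447/(288*(s - 7)**2).
Integrate each term; A/(s−a) gives A·log|s−a|; A/(s−a)² gives −A/(s−a).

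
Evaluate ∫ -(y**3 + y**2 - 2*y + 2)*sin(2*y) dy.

Use integration by parts with u = y**3 + y**2 - 2*y + 2, dv = -sin(2*y) dy, so v = cos(2*y)/2.
Apply parts 3 times (tabular method): alternate signs, differentiate u down to 0, integrate dv up.

y**3*cos(2*y)/2 - 3*y**2*sin(2*y)/4 + y**2*cos(2*y)/2 - y*sin(2*y)/2 - 7*y*cos(2*y)/4 + 7*sin(2*y)/8 + 3*cos(2*y)/4 + C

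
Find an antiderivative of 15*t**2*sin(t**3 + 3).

-5*cos(t**3 + 3) + C

Let u = t**3 + 3, so du = (3*t**2) dt.
Rewriting, the integral becomes 5·∫ sin(u) du = 5·-cos(u).
Substituting back, u = t**3 + 3.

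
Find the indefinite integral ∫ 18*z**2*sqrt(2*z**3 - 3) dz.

2*(2*z**3 - 3)**(3/2) + C

Let u = 2*z**3 - 3, so du = (6*z**2) dz.
Rewriting, the integral becomes 3·∫ √u du = 3·(2/3)u^(3/2).
Substituting back, u = 2*z**3 - 3.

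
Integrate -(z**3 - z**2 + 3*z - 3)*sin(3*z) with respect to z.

Use integration by parts with u = z**3 - z**2 + 3*z - 3, dv = -sin(3*z) dz, so v = cos(3*z)/3.
Apply parts 3 times (tabular method): alternate signs, differentiate u down to 0, integrate dv up.

z**3*cos(3*z)/3 - z**2*sin(3*z)/3 - z**2*cos(3*z)/3 + 2*z*sin(3*z)/9 + 7*z*cos(3*z)/9 - 7*sin(3*z)/27 - 25*cos(3*z)/27 + C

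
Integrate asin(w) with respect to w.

Use integration by parts with u = arcsin(w), dv = dw.
Then du = 1/sqrt(-w**2 + 1) dw.

w*asin(w) + sqrt(-w**2 + 1) + C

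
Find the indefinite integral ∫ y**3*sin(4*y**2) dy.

Let u = y², du = 2y dy; rewrite as (1/2)∫ u^1·sin(4u) du.
Now integrate by parts 1 time.

-y**2*cos(4*y**2)/8 + sin(4*y**2)/32 + C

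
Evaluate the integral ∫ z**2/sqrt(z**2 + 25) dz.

z*sqrt(z**2 + 25)/2 - 25*log(z + sqrt(z**2 + 25))/2 + C

Substitute z = 5·tan(θ), so dz = 5·sec(θ)^2 dθ and the radical becomes sqrt(z**2 + 25) = 5·sec(θ) by the Pythagorean identity.
Integrate the resulting trig expression in θ, then back-substitute tan(θ) = z/5, sec(θ) = sqrt(z**2 + 25)/5 (absorbing any constant into C).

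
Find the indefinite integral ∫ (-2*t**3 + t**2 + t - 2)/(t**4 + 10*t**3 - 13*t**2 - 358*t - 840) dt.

Factor the denominator: (t - 6)*(t + 4)*(t + 5)*(t + 7).
Partial-fraction decomposition: -121/(13*(t + 7)) + 134/(11*(t + 5)) - 23/(5*(t + 4)) - 196/(715*(t - 6)).
Integrate each term: A/(t−a) contributes A·log|t−a|.

-196*log(t - 6)/715 - 23*log(t + 4)/5 + 134*log(t + 5)/11 - 121*log(t + 7)/13 + C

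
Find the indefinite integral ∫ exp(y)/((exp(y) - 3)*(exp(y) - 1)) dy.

Let u = e^y, du = e^y dy.
The integral becomes ∫ du/((u-3)(u-1)); decompose into partial fractions.

log(exp(y) - 3)/2 - log(exp(y) - 1)/2 + C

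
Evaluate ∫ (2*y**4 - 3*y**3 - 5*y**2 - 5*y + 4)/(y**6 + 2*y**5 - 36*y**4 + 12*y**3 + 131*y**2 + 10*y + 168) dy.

Factor the denominator: (y - 4)*(y - 3)*(y + 2)*(y + 7)*(y**2 + 1).
Partial-fraction decomposition: -(2*y - 9)/(170*(y**2 + 1)) - 9/(44*(y + 7)) + 1/(15*(y + 2)) - 1/(20*(y - 3)) + 112/(561*(y - 4)).
Integrate each term; A/(y−a) gives A·log|y−a|; the (By+D)/(y²+p²) term gives a log and an atan.

112*log(y - 4)/561 - log(y - 3)/20 + log(y + 2)/15 - 9*log(y + 7)/44 - log(y**2 + 1)/170 + 9*atan(y)/170 + C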